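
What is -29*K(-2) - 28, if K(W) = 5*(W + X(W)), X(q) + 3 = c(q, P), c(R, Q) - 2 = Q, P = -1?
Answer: 552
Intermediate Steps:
c(R, Q) = 2 + Q
X(q) = -2 (X(q) = -3 + (2 - 1) = -3 + 1 = -2)
K(W) = -10 + 5*W (K(W) = 5*(W - 2) = 5*(-2 + W) = -10 + 5*W)
-29*K(-2) - 28 = -29*(-10 + 5*(-2)) - 28 = -29*(-10 - 10) - 28 = -29*(-20) - 28 = 580 - 28 = 552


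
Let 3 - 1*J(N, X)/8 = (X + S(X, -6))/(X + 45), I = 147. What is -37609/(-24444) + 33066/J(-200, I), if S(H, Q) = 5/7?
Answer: 67950661427/36641556 ≈ 1854.5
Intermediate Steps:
S(H, Q) = 5/7 (S(H, Q) = 5*(⅐) = 5/7)
J(N, X) = 24 - 8*(5/7 + X)/(45 + X) (J(N, X) = 24 - 8*(X + 5/7)/(X + 45) = 24 - 8*(5/7 + X)/(45 + X))
-37609/(-24444) + 33066/J(-200, I) = -37609/(-24444) + 33066/((16*(470 + 7*147)/(7*(45 + 147)))) = -37609*(-1/24444) + 33066/(((16/7)*(470 + 1029)/192)) = 37609/24444 + 33066/(((16/7)*(1/192)*1499)) = 37609/24444 + 33066/(1499/84) = 37609/24444 + 33066*(84/1499) = 37609/24444 + 2777544/1499 = 67950661427/36641556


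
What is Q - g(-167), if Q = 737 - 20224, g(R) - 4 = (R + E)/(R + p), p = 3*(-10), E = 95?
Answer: -3839799/197 ≈ -19491.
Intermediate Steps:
p = -30
g(R) = 4 + (95 + R)/(-30 + R) (g(R) = 4 + (R + 95)/(R - 30) = 4 + (95 + R)/(-30 + R))
Q = -19487
Q - g(-167) = -19487 - 5*(-5 - 167)/(-30 - 167) = -19487 - 5*(-172)/(-197) = -19487 - 5*(-1)*(-172)/197 = -19487 - 1*860/197 = -19487 - 860/197 = -3839799/197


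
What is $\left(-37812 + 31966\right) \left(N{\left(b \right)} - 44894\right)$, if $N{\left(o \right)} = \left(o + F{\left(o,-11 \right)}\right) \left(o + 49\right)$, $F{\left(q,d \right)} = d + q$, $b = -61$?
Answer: $253120108$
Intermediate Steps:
$N{\left(o \right)} = \left(-11 + 2 o\right) \left(49 + o\right)$ ($N{\left(o \right)} = \left(o + \left(-11 + o\right)\right) \left(o + 49\right) = \left(-11 + 2 o\right) \left(49 + o\right)$)
$\left(-37812 + 31966\right) \left(N{\left(b \right)} - 44894\right) = \left(-37812 + 31966\right) \left(\left(-539 + 2 \left(-61\right)^{2} + 87 \left(-61\right)\right) - 44894\right) = - 5846 \left(\left(-539 + 2 \cdot 3721 - 5307\right) - 44894\right) = - 5846 \left(\left(-539 + 7442 - 5307\right) - 44894\right) = - 5846 \left(1596 - 44894\right) = \left(-5846\right) \left(-43298\right) = 253120108$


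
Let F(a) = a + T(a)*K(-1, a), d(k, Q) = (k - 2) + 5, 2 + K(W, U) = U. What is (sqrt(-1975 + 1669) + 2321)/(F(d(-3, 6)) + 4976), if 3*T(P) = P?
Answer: 2321/4976 + 3*I*sqrt(34)/4976 ≈ 0.46644 + 0.0035154*I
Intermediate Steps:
K(W, U) = -2 + U
T(P) = P/3
d(k, Q) = 3 + k (d(k, Q) = (-2 + k) + 5 = 3 + k)
F(a) = a + a*(-2 + a)/3 (F(a) = a + (a/3)*(-2 + a) = a + a*(-2 + a)/3)
(sqrt(-1975 + 1669) + 2321)/(F(d(-3, 6)) + 4976) = (sqrt(-1975 + 1669) + 2321)/((3 - 3)*(1 + (3 - 3))/3 + 4976) = (sqrt(-306) + 2321)/((1/3)*0*(1 + 0) + 4976) = (3*I*sqrt(34) + 2321)/((1/3)*0*1 + 4976) = (2321 + 3*I*sqrt(34))/(0 + 4976) = (2321 + 3*I*sqrt(34))/4976 = (2321 + 3*I*sqrt(34))*(1/4976) = 2321/4976 + 3*I*sqrt(34)/4976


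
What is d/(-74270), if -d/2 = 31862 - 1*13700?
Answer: 18162/37135 ≈ 0.48908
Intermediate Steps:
d = -36324 (d = -2*(31862 - 1*13700) = -2*(31862 - 13700) = -2*18162 = -36324)
d/(-74270) = -36324/(-74270) = -36324*(-1/74270) = 18162/37135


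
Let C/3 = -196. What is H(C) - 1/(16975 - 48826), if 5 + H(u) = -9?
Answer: -445913/31851 ≈ -14.000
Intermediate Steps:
C = -588 (C = 3*(-196) = -588)
H(u) = -14 (H(u) = -5 - 9 = -14)
H(C) - 1/(16975 - 48826) = -14 - 1/(16975 - 48826) = -14 - 1/(-31851) = -14 - 1*(-1/31851) = -14 + 1/31851 = -445913/31851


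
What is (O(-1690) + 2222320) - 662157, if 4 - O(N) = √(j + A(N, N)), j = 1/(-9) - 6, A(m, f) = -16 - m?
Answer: 1560167 - √15011/3 ≈ 1.5601e+6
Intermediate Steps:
j = -55/9 (j = 1*(-⅑) - 6 = -⅑ - 6 = -55/9 ≈ -6.1111)
O(N) = 4 - √(-199/9 - N) (O(N) = 4 - √(-55/9 + (-16 - N)) = 4 - √(-199/9 - N))
(O(-1690) + 2222320) - 662157 = ((4 - √(-199 - 9*(-1690))/3) + 2222320) - 662157 = ((4 - √(-199 + 15210)/3) + 2222320) - 662157 = ((4 - √15011/3) + 2222320) - 662157 = (2222324 - √15011/3) - 662157 = 1560167 - √15011/3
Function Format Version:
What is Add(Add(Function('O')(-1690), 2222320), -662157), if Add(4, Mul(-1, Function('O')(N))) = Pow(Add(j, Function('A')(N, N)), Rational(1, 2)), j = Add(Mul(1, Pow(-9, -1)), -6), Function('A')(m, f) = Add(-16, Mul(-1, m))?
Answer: Add(1560167, Mul(Rational(-1, 3), Pow(15011, Rational(1, 2)))) ≈ 1.5601e+6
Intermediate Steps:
j = Rational(-55, 9) (j = Add(Mul(1, Rational(-1, 9)), -6) = Add(Rational(-1, 9), -6) = Rational(-55, 9) ≈ -6.1111)
Function('O')(N) = Add(4, Mul(-1, Pow(Add(Rational(-199, 9), Mul(-1, N)), Rational(1, 2)))) (Function('O')(N) = Add(4, Mul(-1, Pow(Add(Rational(-55, 9), Add(-16, Mul(-1, N))), Rational(1, 2)))) = Add(4, Mul(-1, Pow(Add(Rational(-199, 9), Mul(-1, N)), Rational(1, 2)))))
Add(Add(Function('O')(-1690), 2222320), -662157) = Add(Add(Add(4, Mul(Rational(-1, 3), Pow(Add(-199, Mul(-9, -1690)), Rational(1, 2)))), 2222320), -662157) = Add(Add(Add(4, Mul(Rational(-1, 3), Pow(Add(-199, 15210), Rational(1, 2)))), 2222320), -662157) = Add(Add(Add(4, Mul(Rational(-1, 3), Pow(15011, Rational(1, 2)))), 2222320), -662157) = Add(Add(2222324, Mul(Rational(-1, 3), Pow(15011, Rational(1, 2)))), -662157) = Add(1560167, Mul(Rational(-1, 3), Pow(15011, Rational(1, 2))))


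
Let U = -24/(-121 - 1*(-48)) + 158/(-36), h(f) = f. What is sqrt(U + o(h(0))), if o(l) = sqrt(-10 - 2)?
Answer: sqrt(-778910 + 383688*I*sqrt(3))/438 ≈ 0.79905 + 2.1676*I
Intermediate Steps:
U = -5335/1314 (U = -24/(-121 + 48) + 158*(-1/36) = -24/(-73) - 79/18 = -24*(-1/73) - 79/18 = 24/73 - 79/18 = -5335/1314 ≈ -4.0601)
o(l) = 2*I*sqrt(3) (o(l) = sqrt(-12) = 2*I*sqrt(3))
sqrt(U + o(h(0))) = sqrt(-5335/1314 + 2*I*sqrt(3))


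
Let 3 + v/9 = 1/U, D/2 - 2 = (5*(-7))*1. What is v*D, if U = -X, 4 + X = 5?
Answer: 2376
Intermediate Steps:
X = 1 (X = -4 + 5 = 1)
D = -66 (D = 4 + 2*((5*(-7))*1) = 4 + 2*(-35*1) = 4 + 2*(-35) = 4 - 70 = -66)
U = -1 (U = -1*1 = -1)
v = -36 (v = -27 + 9/(-1) = -27 + 9*(-1) = -27 - 9 = -36)
v*D = -36*(-66) = 2376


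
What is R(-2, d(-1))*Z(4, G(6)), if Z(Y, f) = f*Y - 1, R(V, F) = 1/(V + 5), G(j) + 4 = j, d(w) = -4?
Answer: 7/3 ≈ 2.3333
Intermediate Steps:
G(j) = -4 + j
R(V, F) = 1/(5 + V)
Z(Y, f) = -1 + Y*f (Z(Y, f) = Y*f - 1 = -1 + Y*f)
R(-2, d(-1))*Z(4, G(6)) = (-1 + 4*(-4 + 6))/(5 - 2) = (-1 + 4*2)/3 = (-1 + 8)/3 = (1/3)*7 = 7/3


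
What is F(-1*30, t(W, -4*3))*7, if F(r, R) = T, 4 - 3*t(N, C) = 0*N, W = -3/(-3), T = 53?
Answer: 371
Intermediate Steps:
W = 1 (W = -3*(-⅓) = 1)
t(N, C) = 4/3 (t(N, C) = 4/3 - 0*N = 4/3 - ⅓*0 = 4/3 + 0 = 4/3)
F(r, R) = 53
F(-1*30, t(W, -4*3))*7 = 53*7 = 371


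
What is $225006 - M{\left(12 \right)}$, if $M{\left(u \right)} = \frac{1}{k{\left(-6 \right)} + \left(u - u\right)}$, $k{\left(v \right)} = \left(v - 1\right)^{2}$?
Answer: $\frac{11025293}{49} \approx 2.2501 \cdot 10^{5}$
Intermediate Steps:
$k{\left(v \right)} = \left(-1 + v\right)^{2}$
$M{\left(u \right)} = \frac{1}{49}$ ($M{\left(u \right)} = \frac{1}{\left(-1 - 6\right)^{2} + \left(u - u\right)} = \frac{1}{\left(-7\right)^{2} + 0} = \frac{1}{49 + 0} = \frac{1}{49}$)
$225006 - M{\left(12 \right)} = 225006 - \frac{1}{49} = \frac{11025293}{49}$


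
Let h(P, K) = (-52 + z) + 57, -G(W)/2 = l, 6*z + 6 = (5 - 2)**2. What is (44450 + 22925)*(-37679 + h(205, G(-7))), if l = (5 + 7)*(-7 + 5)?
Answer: -5076504125/2 ≈ -2.5383e+9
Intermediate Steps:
l = -24 (l = 12*(-2) = -24)
z = 1/2 (z = -1 + (5 - 2)**2/6 = -1 + (1/6)*3**2 = -1 + (1/6)*9 = -1 + 3/2 = 1/2 ≈ 0.50000)
G(W) = 48 (G(W) = -2*(-24) = 48)
h(P, K) = 11/2 (h(P, K) = (-52 + 1/2) + 57 = -103/2 + 57 = 11/2)
(44450 + 22925)*(-37679 + h(205, G(-7))) = (44450 + 22925)*(-37679 + 11/2) = 67375*(-75347/2) = -5076504125/2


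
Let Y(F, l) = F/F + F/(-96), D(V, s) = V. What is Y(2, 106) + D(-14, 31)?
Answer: -625/48 ≈ -13.021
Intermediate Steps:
Y(F, l) = 1 - F/96 (Y(F, l) = 1 + F*(-1/96) = 1 - F/96)
Y(2, 106) + D(-14, 31) = (1 - 1/96*2) - 14 = (1 - 1/48) - 14 = 47/48 - 14 = -625/48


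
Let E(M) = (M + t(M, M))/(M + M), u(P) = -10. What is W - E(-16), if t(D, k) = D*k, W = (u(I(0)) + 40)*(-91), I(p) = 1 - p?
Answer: -5445/2 ≈ -2722.5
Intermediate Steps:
W = -2730 (W = (-10 + 40)*(-91) = 30*(-91) = -2730)
E(M) = (M + M²)/(2*M) (E(M) = (M + M*M)/(M + M) = (M + M²)/((2*M)) = (M + M²)*(1/(2*M)) = (M + M²)/(2*M))
W - E(-16) = -2730 - (½ + (½)*(-16)) = -2730 - (½ - 8) = -2730 - 1*(-15/2) = -2730 + 15/2 = -5445/2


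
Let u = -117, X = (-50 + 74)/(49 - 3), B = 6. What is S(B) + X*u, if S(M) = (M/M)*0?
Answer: -1404/23 ≈ -61.043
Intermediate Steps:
S(M) = 0 (S(M) = 1*0 = 0)
X = 12/23 (X = 24/46 = 24*(1/46) = 12/23 ≈ 0.52174)
S(B) + X*u = 0 + (12/23)*(-117) = 0 - 1404/23 = -1404/23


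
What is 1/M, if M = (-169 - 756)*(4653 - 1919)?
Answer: -1/2528950 ≈ -3.9542e-7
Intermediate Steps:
M = -2528950 (M = -925*2734 = -2528950)
1/M = 1/(-2528950) = -1/2528950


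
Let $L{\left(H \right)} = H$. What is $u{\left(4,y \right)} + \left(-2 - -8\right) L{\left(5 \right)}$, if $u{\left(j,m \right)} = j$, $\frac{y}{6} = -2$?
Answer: $34$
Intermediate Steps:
$y = -12$ ($y = 6 \left(-2\right) = -12$)
$u{\left(4,y \right)} + \left(-2 - -8\right) L{\left(5 \right)} = 4 + \left(-2 - -8\right) 5 = 4 + \left(-2 + 8\right) 5 = 4 + 6 \cdot 5 = 4 + 30 = 34$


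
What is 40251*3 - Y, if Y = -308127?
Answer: 428880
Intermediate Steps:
40251*3 - Y = 40251*3 - 1*(-308127) = 120753 + 308127 = 428880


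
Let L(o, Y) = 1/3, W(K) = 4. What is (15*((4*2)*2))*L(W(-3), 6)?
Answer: 80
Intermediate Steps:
L(o, Y) = ⅓ (L(o, Y) = 1*(⅓) = ⅓)
(15*((4*2)*2))*L(W(-3), 6) = (15*((4*2)*2))*(⅓) = (15*(8*2))*(⅓) = (15*16)*(⅓) = 240*(⅓) = 80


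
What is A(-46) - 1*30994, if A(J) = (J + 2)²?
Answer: -29058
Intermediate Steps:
A(J) = (2 + J)²
A(-46) - 1*30994 = (2 - 46)² - 1*30994 = (-44)² - 30994 = 1936 - 30994 = -29058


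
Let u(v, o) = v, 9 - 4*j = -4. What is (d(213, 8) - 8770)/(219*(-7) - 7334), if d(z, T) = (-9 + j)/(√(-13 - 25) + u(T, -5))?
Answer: 447293/452217 - 23*I*√38/3617736 ≈ 0.98911 - 3.9191e-5*I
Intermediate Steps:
j = 13/4 (j = 9/4 - ¼*(-4) = 9/4 + 1 = 13/4 ≈ 3.2500)
d(z, T) = -23/(4*(T + I*√38)) (d(z, T) = (-9 + 13/4)/(√(-13 - 25) + T) = -23/(4*(√(-38) + T)) = -23/(4*(I*√38 + T)) = -23/(4*(T + I*√38)))
(d(213, 8) - 8770)/(219*(-7) - 7334) = (-23/(4*8 + 4*I*√38) - 8770)/(219*(-7) - 7334) = (-23/(32 + 4*I*√38) - 8770)/(-1533 - 7334) = (-8770 - 23/(32 + 4*I*√38))/(-8867) = (-8770 - 23/(32 + 4*I*√38))*(-1/8867) = 8770/8867 + 23/(8867*(32 + 4*I*√38))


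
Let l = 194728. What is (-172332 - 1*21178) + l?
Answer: 1218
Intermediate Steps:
(-172332 - 1*21178) + l = (-172332 - 1*21178) + 194728 = (-172332 - 21178) + 194728 = -193510 + 194728 = 1218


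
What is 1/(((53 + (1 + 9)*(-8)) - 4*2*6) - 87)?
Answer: -1/162 ≈ -0.0061728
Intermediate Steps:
1/(((53 + (1 + 9)*(-8)) - 4*2*6) - 87) = 1/(((53 + 10*(-8)) - 8*6) - 87) = 1/(((53 - 80) - 48) - 87) = 1/((-27 - 48) - 87) = 1/(-75 - 87) = 1/(-162) = -1/162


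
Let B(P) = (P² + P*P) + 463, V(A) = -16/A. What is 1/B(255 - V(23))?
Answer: 529/69417249 ≈ 7.6206e-6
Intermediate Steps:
B(P) = 463 + 2*P² (B(P) = (P² + P²) + 463 = 2*P² + 463 = 463 + 2*P²)
1/B(255 - V(23)) = 1/(463 + 2*(255 - (-16)/23)²) = 1/(463 + 2*(255 - 1*(-16/23))²) = 1/(463 + 2*(255 + 16/23)²) = 1/(463 + 2*(5881/23)²) = 1/(463 + 2*(34586161/529)) = 1/(463 + 69172322/529) = 1/(69417249/529) = 529/69417249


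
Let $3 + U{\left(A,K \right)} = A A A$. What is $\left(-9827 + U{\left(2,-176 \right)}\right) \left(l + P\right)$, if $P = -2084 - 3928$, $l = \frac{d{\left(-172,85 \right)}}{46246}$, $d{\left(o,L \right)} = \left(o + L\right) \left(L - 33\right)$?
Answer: $\frac{1365432222636}{23123} \approx 5.9051 \cdot 10^{7}$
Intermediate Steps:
$d{\left(o,L \right)} = \left(-33 + L\right) \left(L + o\right)$ ($d{\left(o,L \right)} = \left(L + o\right) \left(-33 + L\right) = \left(-33 + L\right) \left(L + o\right)$)
$l = - \frac{2262}{23123}$ ($l = \frac{85^{2} - 2805 - -5676 + 85 \left(-172\right)}{46246} = \left(7225 - 2805 + 5676 - 14620\right) \frac{1}{46246} = \left(-4524\right) \frac{1}{46246} = - \frac{2262}{23123} \approx -0.097825$)
$P = -6012$ ($P = -2084 - 3928 = -6012$)
$U{\left(A,K \right)} = -3 + A^{3}$ ($U{\left(A,K \right)} = -3 + A A A = -3 + A^{2} A = -3 + A^{3}$)
$\left(-9827 + U{\left(2,-176 \right)}\right) \left(l + P\right) = \left(-9827 - \left(3 - 2^{3}\right)\right) \left(- \frac{2262}{23123} - 6012\right) = \left(-9827 + \left(-3 + 8\right)\right) \left(- \frac{139017738}{23123}\right) = \left(-9827 + 5\right) \left(- \frac{139017738}{23123}\right) = \left(-9822\right) \left(- \frac{139017738}{23123}\right) = \frac{1365432222636}{23123}$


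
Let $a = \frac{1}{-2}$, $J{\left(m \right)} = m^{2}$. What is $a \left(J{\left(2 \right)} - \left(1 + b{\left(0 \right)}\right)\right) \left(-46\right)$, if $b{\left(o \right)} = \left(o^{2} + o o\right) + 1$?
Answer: $46$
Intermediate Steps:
$b{\left(o \right)} = 1 + 2 o^{2}$ ($b{\left(o \right)} = \left(o^{2} + o^{2}\right) + 1 = 2 o^{2} + 1 = 1 + 2 o^{2}$)
$a = - \frac{1}{2} \approx -0.5$
$a \left(J{\left(2 \right)} - \left(1 + b{\left(0 \right)}\right)\right) \left(-46\right) = - \frac{2^{2} - \left(2 + 0\right)}{2} \left(-46\right) = - \frac{4 - \left(2 + 0\right)}{2} \left(-46\right) = - \frac{4 - 2}{2} \left(-46\right) = \left(- \frac{1}{2}\right) 2 \left(-46\right) = \left(-1\right) \left(-46\right) = 46$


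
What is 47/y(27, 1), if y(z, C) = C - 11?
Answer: -47/10 ≈ -4.7000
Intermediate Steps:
y(z, C) = -11 + C
47/y(27, 1) = 47/(-11 + 1) = 47/(-10) = 47*(-1/10) = -47/10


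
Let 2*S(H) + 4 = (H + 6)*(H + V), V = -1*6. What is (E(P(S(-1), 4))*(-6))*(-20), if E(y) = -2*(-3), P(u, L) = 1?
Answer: 720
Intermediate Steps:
V = -6
S(H) = -2 + (-6 + H)*(6 + H)/2 (S(H) = -2 + ((H + 6)*(H - 6))/2 = -2 + ((6 + H)*(-6 + H))/2 = -2 + ((-6 + H)*(6 + H))/2 = -2 + (-6 + H)*(6 + H)/2)
E(y) = 6
(E(P(S(-1), 4))*(-6))*(-20) = (6*(-6))*(-20) = -36*(-20) = 720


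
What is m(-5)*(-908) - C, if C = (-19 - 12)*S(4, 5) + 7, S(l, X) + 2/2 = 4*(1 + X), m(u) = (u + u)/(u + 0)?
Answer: -1110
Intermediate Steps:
m(u) = 2 (m(u) = (2*u)/u = 2)
S(l, X) = 3 + 4*X (S(l, X) = -1 + 4*(1 + X) = -1 + (4 + 4*X) = 3 + 4*X)
C = -706 (C = (-19 - 12)*(3 + 4*5) + 7 = -31*(3 + 20) + 7 = -31*23 + 7 = -713 + 7 = -706)
m(-5)*(-908) - C = 2*(-908) - 1*(-706) = -1816 + 706 = -1110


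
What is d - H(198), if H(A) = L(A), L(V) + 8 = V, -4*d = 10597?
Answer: -11357/4 ≈ -2839.3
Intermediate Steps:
d = -10597/4 (d = -1/4*10597 = -10597/4 ≈ -2649.3)
L(V) = -8 + V
H(A) = -8 + A
d - H(198) = -10597/4 - (-8 + 198) = -10597/4 - 1*190 = -10597/4 - 190 = -11357/4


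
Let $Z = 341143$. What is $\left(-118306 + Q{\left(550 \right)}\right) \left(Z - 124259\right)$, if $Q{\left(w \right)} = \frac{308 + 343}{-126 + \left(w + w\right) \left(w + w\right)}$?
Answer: $- \frac{15521883927578506}{604937} \approx -2.5659 \cdot 10^{10}$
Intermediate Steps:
$Q{\left(w \right)} = \frac{651}{-126 + 4 w^{2}}$ ($Q{\left(w \right)} = \frac{651}{-126 + 2 w 2 w} = \frac{651}{-126 + 4 w^{2}}$)
$\left(-118306 + Q{\left(550 \right)}\right) \left(Z - 124259\right) = \left(-118306 + \frac{651}{2 \left(-63 + 2 \cdot 550^{2}\right)}\right) \left(341143 - 124259\right) = \left(-118306 + \frac{651}{2 \left(-63 + 2 \cdot 302500\right)}\right) 216884 = \left(-118306 + \frac{651}{2 \left(-63 + 605000\right)}\right) 216884 = \left(-118306 + \frac{651}{2 \cdot 604937}\right) 216884 = \left(-118306 + \frac{651}{2} \cdot \frac{1}{604937}\right) 216884 = \left(-118306 + \frac{651}{1209874}\right) 216884 = \left(- \frac{143135352793}{1209874}\right) 216884 = - \frac{15521883927578506}{604937}$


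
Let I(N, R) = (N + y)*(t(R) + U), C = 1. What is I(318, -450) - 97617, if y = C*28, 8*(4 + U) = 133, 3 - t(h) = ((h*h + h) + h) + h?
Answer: -278760443/4 ≈ -6.9690e+7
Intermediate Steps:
t(h) = 3 - h² - 3*h (t(h) = 3 - (((h*h + h) + h) + h) = 3 - (((h² + h) + h) + h) = 3 - (((h + h²) + h) + h) = 3 - ((h² + 2*h) + h) = 3 - (h² + 3*h) = 3 + (-h² - 3*h) = 3 - h² - 3*h)
U = 101/8 (U = -4 + (⅛)*133 = -4 + 133/8 = 101/8 ≈ 12.625)
y = 28 (y = 1*28 = 28)
I(N, R) = (28 + N)*(125/8 - R² - 3*R) (I(N, R) = (N + 28)*((3 - R² - 3*R) + 101/8) = (28 + N)*(125/8 - R² - 3*R))
I(318, -450) - 97617 = (875/2 - 84*(-450) - 28*(-450)² + (101/8)*318 - 1*318*(-3 + (-450)² + 3*(-450))) - 97617 = (875/2 + 37800 - 28*202500 + 16059/4 - 1*318*(-3 + 202500 - 1350)) - 97617 = (875/2 + 37800 - 5670000 + 16059/4 - 1*318*201147) - 97617 = (875/2 + 37800 - 5670000 + 16059/4 - 63964746) - 97617 = -278369975/4 - 97617 = -278760443/4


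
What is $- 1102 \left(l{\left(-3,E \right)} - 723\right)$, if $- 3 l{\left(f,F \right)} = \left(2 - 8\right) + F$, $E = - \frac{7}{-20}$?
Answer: $\frac{23840117}{30} \approx 7.9467 \cdot 10^{5}$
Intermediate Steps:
$E = \frac{7}{20}$ ($E = \left(-7\right) \left(- \frac{1}{20}\right) = \frac{7}{20} \approx 0.35$)
$l{\left(f,F \right)} = 2 - \frac{F}{3}$ ($l{\left(f,F \right)} = - \frac{\left(2 - 8\right) + F}{3} = - \frac{-6 + F}{3} = 2 - \frac{F}{3}$)
$- 1102 \left(l{\left(-3,E \right)} - 723\right) = - 1102 \left(\left(2 - \frac{7}{60}\right) - 723\right) = - 1102 \left(\frac{113}{60} - 723\right) = \left(-1102\right) \left(- \frac{43267}{60}\right) = \frac{23840117}{30}$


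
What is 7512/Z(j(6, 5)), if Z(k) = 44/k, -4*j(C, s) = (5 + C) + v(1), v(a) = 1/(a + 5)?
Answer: -20971/44 ≈ -476.61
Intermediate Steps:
v(a) = 1/(5 + a)
j(C, s) = -31/24 - C/4 (j(C, s) = -((5 + C) + 1/(5 + 1))/4 = -((5 + C) + 1/6)/4 = -((5 + C) + ⅙)/4 = -(31/6 + C)/4 = -31/24 - C/4)
7512/Z(j(6, 5)) = 7512/((44/(-31/24 - ¼*6))) = 7512/((44/(-31/24 - 3/2))) = 7512/((44/(-67/24))) = 7512/((44*(-24/67))) = 7512/(-1056/67) = 7512*(-67/1056) = -20971/44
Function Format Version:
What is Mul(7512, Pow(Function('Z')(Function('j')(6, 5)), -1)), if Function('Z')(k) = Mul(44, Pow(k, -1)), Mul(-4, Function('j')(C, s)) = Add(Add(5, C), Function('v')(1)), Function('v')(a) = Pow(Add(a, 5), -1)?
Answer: Rational(-20971, 44) ≈ -476.61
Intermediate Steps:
Function('v')(a) = Pow(Add(5, a), -1)
Function('j')(C, s) = Add(Rational(-31, 24), Mul(Rational(-1, 4), C)) (Function('j')(C, s) = Mul(Rational(-1, 4), Add(Add(5, C), Pow(Add(5, 1), -1))) = Mul(Rational(-1, 4), Add(Add(5, C), Pow(6, -1))) = Mul(Rational(-1, 4), Add(Add(5, C), Rational(1, 6))) = Mul(Rational(-1, 4), Add(Rational(31, 6), C)) = Add(Rational(-31, 24), Mul(Rational(-1, 4), C)))
Mul(7512, Pow(Function('Z')(Function('j')(6, 5)), -1)) = Mul(7512, Pow(Mul(44, Pow(Add(Rational(-31, 24), Mul(Rational(-1, 4), 6)), -1)), -1)) = Mul(7512, Pow(Mul(44, Pow(Add(Rational(-31, 24), Rational(-3, 2)), -1)), -1)) = Mul(7512, Pow(Mul(44, Pow(Rational(-67, 24), -1)), -1)) = Mul(7512, Pow(Mul(44, Rational(-24, 67)), -1)) = Mul(7512, Pow(Rational(-1056, 67), -1)) = Mul(7512, Rational(-67, 1056)) = Rational(-20971, 44)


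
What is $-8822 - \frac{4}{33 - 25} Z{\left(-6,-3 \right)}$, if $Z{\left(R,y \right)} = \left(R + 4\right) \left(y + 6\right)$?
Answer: $-8819$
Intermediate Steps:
$Z{\left(R,y \right)} = \left(4 + R\right) \left(6 + y\right)$
$-8822 - \frac{4}{33 - 25} Z{\left(-6,-3 \right)} = -8822 - \frac{4}{33 - 25} \left(24 + 4 \left(-3\right) + 6 \left(-6\right) - -18\right) = -8822 - \frac{4}{8} \left(24 - 12 - 36 + 18\right) = -8822 - 4 \cdot \frac{1}{8} \left(-6\right) = -8822 - \frac{1}{2} \left(-6\right) = -8822 - -3 = -8822 + 3 = -8819$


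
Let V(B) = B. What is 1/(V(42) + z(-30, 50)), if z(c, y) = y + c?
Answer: 1/62 ≈ 0.016129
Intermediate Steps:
z(c, y) = c + y
1/(V(42) + z(-30, 50)) = 1/(42 + (-30 + 50)) = 1/(42 + 20) = 1/62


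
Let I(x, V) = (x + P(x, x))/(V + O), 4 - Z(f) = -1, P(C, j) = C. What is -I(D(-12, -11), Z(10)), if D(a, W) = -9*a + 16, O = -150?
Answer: 248/145 ≈ 1.7103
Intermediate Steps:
Z(f) = 5 (Z(f) = 4 - 1*(-1) = 4 + 1 = 5)
D(a, W) = 16 - 9*a
I(x, V) = 2*x/(-150 + V) (I(x, V) = (x + x)/(V - 150) = (2*x)/(-150 + V) = 2*x/(-150 + V))
-I(D(-12, -11), Z(10)) = -2*(16 - 9*(-12))/(-150 + 5) = -2*(16 + 108)/(-145) = -2*124*(-1)/145 = -1*(-248/145) = 248/145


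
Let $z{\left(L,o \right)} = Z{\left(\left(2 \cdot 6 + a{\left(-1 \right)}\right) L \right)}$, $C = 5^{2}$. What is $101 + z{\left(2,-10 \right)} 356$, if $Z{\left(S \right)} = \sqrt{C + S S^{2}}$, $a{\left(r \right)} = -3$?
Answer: $101 + 356 \sqrt{5857} \approx 27346.0$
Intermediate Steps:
$C = 25$
$Z{\left(S \right)} = \sqrt{25 + S^{3}}$ ($Z{\left(S \right)} = \sqrt{25 + S S^{2}} = \sqrt{25 + S^{3}}$)
$z{\left(L,o \right)} = \sqrt{25 + 729 L^{3}}$ ($z{\left(L,o \right)} = \sqrt{25 + \left(\left(2 \cdot 6 - 3\right) L\right)^{3}} = \sqrt{25 + \left(\left(12 - 3\right) L\right)^{3}} = \sqrt{25 + \left(9 L\right)^{3}} = \sqrt{25 + 729 L^{3}}$)
$101 + z{\left(2,-10 \right)} 356 = 101 + \sqrt{25 + 729 \cdot 2^{3}} \cdot 356 = 101 + \sqrt{25 + 729 \cdot 8} \cdot 356 = 101 + \sqrt{25 + 5832} \cdot 356 = 101 + \sqrt{5857} \cdot 356 = 101 + 356 \sqrt{5857}$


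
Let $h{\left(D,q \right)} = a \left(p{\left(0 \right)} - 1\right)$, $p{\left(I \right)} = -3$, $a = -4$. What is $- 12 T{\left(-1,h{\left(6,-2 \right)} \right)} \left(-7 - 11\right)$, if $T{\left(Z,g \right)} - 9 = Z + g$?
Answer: $5184$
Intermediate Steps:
$h{\left(D,q \right)} = 16$ ($h{\left(D,q \right)} = - 4 \left(-3 - 1\right) = \left(-4\right) \left(-4\right) = 16$)
$T{\left(Z,g \right)} = 9 + Z + g$ ($T{\left(Z,g \right)} = 9 + \left(Z + g\right) = 9 + Z + g$)
$- 12 T{\left(-1,h{\left(6,-2 \right)} \right)} \left(-7 - 11\right) = - 12 \left(9 - 1 + 16\right) \left(-7 - 11\right) = \left(-12\right) 24 \left(-18\right) = \left(-288\right) \left(-18\right) = 5184$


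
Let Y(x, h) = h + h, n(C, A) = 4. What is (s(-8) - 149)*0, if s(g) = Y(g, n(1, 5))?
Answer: 0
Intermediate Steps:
Y(x, h) = 2*h
s(g) = 8 (s(g) = 2*4 = 8)
(s(-8) - 149)*0 = (8 - 149)*0 = -141*0 = 0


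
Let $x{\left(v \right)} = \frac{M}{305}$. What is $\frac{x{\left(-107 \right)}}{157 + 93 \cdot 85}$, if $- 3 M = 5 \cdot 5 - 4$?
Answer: $- \frac{7}{2458910} \approx -2.8468 \cdot 10^{-6}$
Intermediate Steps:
$M = -7$ ($M = - \frac{5 \cdot 5 - 4}{3} = - \frac{25 - 4}{3} = \left(- \frac{1}{3}\right) 21 = -7$)
$x{\left(v \right)} = - \frac{7}{305}$
$\frac{x{\left(-107 \right)}}{157 + 93 \cdot 85} = - \frac{7}{305 \left(157 + 93 \cdot 85\right)} = - \frac{7}{305 \left(157 + 7905\right)} = - \frac{7}{305 \cdot 8062} = \left(- \frac{7}{305}\right) \frac{1}{8062} = - \frac{7}{2458910}$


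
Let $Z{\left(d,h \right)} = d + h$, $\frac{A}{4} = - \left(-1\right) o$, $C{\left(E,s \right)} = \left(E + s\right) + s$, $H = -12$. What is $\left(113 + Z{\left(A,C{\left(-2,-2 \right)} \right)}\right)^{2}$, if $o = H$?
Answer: $3481$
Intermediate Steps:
$o = -12$
$C{\left(E,s \right)} = E + 2 s$
$A = -48$ ($A = 4 \left(- \left(-1\right) \left(-12\right)\right) = 4 \left(\left(-1\right) 12\right) = 4 \left(-12\right) = -48$)
$\left(113 + Z{\left(A,C{\left(-2,-2 \right)} \right)}\right)^{2} = \left(113 + \left(-48 + \left(-2 + 2 \left(-2\right)\right)\right)\right)^{2} = \left(113 - 54\right)^{2} = 59^{2} = 3481$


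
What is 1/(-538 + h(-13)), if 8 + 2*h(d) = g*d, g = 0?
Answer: -1/542 ≈ -0.0018450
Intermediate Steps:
h(d) = -4 (h(d) = -4 + (0*d)/2 = -4 + (½)*0 = -4 + 0 = -4)
1/(-538 + h(-13)) = 1/(-538 - 4) = 1/(-542) = -1/542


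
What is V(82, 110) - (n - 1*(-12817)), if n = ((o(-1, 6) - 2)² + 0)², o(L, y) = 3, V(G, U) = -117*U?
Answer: -25688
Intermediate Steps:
n = 1 (n = ((3 - 2)² + 0)² = (1² + 0)² = (1 + 0)² = 1² = 1)
V(82, 110) - (n - 1*(-12817)) = -117*110 - (1 - 1*(-12817)) = -12870 - (1 + 12817) = -12870 - 1*12818 = -12870 - 12818 = -25688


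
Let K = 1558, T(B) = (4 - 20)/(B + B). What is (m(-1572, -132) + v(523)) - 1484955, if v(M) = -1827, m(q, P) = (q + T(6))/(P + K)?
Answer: -3180229058/2139 ≈ -1.4868e+6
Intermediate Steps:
T(B) = -8/B (T(B) = -16*1/(2*B) = -8/B)
m(q, P) = (-4/3 + q)/(1558 + P) (m(q, P) = (q - 8/6)/(P + 1558) = (q - 8*1/6)/(1558 + P) = (q - 4/3)/(1558 + P) = (-4/3 + q)/(1558 + P))
(m(-1572, -132) + v(523)) - 1484955 = ((-4/3 - 1572)/(1558 - 132) - 1827) - 1484955 = (-4720/3/1426 - 1827) - 1484955 = ((1/1426)*(-4720/3) - 1827) - 1484955 = (-2360/2139 - 1827) - 1484955 = -3910313/2139 - 1484955 = -3180229058/2139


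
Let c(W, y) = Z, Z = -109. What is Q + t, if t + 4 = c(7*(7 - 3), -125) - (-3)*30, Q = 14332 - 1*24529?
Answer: -10220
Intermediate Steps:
c(W, y) = -109
Q = -10197 (Q = 14332 - 24529 = -10197)
t = -23 (t = -4 + (-109 - (-3)*30) = -4 + (-109 - 1*(-90)) = -4 + (-109 + 90) = -4 - 19 = -23)
Q + t = -10197 - 23 = -10220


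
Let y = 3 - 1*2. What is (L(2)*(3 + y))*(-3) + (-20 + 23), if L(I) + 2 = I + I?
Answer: -21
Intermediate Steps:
L(I) = -2 + 2*I (L(I) = -2 + (I + I) = -2 + 2*I)
y = 1 (y = 3 - 2 = 1)
(L(2)*(3 + y))*(-3) + (-20 + 23) = ((-2 + 2*2)*(3 + 1))*(-3) + (-20 + 23) = ((-2 + 4)*4)*(-3) + 3 = (2*4)*(-3) + 3 = 8*(-3) + 3 = -24 + 3 = -21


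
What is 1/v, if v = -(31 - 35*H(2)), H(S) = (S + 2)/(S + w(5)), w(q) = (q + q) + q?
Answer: -17/387 ≈ -0.043928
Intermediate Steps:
w(q) = 3*q (w(q) = 2*q + q = 3*q)
H(S) = (2 + S)/(15 + S) (H(S) = (S + 2)/(S + 3*5) = (2 + S)/(S + 15) = (2 + S)/(15 + S))
v = -387/17 (v = -(31 - 35*(2 + 2)/(15 + 2)) = -(31 - 35*4/17) = -(31 - 140/17) = -1*387/17 = -387/17 ≈ -22.765)
1/v = 1/(-387/17) = -17/387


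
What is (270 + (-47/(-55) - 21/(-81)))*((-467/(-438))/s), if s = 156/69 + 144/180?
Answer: 1081092391/11447568 ≈ 94.439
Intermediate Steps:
s = 352/115 (s = 156*(1/69) + 144*(1/180) = 52/23 + 4/5 = 352/115 ≈ 3.0609)
(270 + (-47/(-55) - 21/(-81)))*((-467/(-438))/s) = (270 + (-47/(-55) - 21/(-81)))*((-467/(-438))/(352/115)) = (270 + (-47*(-1/55) - 21*(-1/81)))*(-467*(-1/438)*(115/352)) = (270 + (47/55 + 7/27))*((467/438)*(115/352)) = (270 + 1654/1485)*(53705/154176) = (402604/1485)*(53705/154176) = 1081092391/11447568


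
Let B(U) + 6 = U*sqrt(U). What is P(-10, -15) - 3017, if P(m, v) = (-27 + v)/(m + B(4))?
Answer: -12047/4 ≈ -3011.8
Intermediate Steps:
B(U) = -6 + U**(3/2) (B(U) = -6 + U*sqrt(U) = -6 + U**(3/2))
P(m, v) = (-27 + v)/(2 + m) (P(m, v) = (-27 + v)/(m + (-6 + 4**(3/2))) = (-27 + v)/(m + (-6 + 8)) = (-27 + v)/(m + 2) = (-27 + v)/(2 + m))
P(-10, -15) - 3017 = (-27 - 15)/(2 - 10) - 3017 = -42/(-8) - 3017 = -1/8*(-42) - 3017 = 21/4 - 3017 = -12047/4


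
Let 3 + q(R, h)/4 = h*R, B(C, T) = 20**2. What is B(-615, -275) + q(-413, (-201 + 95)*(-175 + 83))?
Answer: -16109916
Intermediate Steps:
B(C, T) = 400
q(R, h) = -12 + 4*R*h (q(R, h) = -12 + 4*(h*R) = -12 + 4*(R*h) = -12 + 4*R*h)
B(-615, -275) + q(-413, (-201 + 95)*(-175 + 83)) = 400 + (-12 + 4*(-413)*((-201 + 95)*(-175 + 83))) = 400 + (-12 + 4*(-413)*(-106*(-92))) = 400 + (-12 + 4*(-413)*9752) = 400 + (-12 - 16110304) = 400 - 16110316 = -16109916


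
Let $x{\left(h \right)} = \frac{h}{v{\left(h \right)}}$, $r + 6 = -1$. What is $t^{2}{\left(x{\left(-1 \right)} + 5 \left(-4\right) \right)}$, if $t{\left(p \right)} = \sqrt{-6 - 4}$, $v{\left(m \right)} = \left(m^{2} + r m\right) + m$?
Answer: $-10$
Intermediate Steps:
$r = -7$ ($r = -6 - 1 = -7$)
$v{\left(m \right)} = m^{2} - 6 m$ ($v{\left(m \right)} = \left(m^{2} - 7 m\right) + m = m^{2} - 6 m$)
$x{\left(h \right)} = \frac{1}{-6 + h}$ ($x{\left(h \right)} = \frac{h}{h \left(-6 + h\right)} = h \frac{1}{h \left(-6 + h\right)} = \frac{1}{-6 + h}$)
$t{\left(p \right)} = i \sqrt{10}$ ($t{\left(p \right)} = \sqrt{-10} = i \sqrt{10}$)
$t^{2}{\left(x{\left(-1 \right)} + 5 \left(-4\right) \right)} = \left(i \sqrt{10}\right)^{2} = -10$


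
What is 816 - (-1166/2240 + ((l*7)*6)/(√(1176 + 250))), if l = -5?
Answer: 914503/1120 + 105*√1426/713 ≈ 822.08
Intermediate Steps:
816 - (-1166/2240 + ((l*7)*6)/(√(1176 + 250))) = 816 - (-1166/2240 + (-5*7*6)/(√(1176 + 250))) = 816 - (-1166*1/2240 + (-35*6)/(√1426)) = 816 - (-583/1120 - 105*√1426/713) = 816 + (583/1120 + 105*√1426/713) = 914503/1120 + 105*√1426/713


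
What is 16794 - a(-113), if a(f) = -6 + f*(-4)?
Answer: 16348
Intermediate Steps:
a(f) = -6 - 4*f
16794 - a(-113) = 16794 - (-6 - 4*(-113)) = 16794 - (-6 + 452) = 16794 - 1*446 = 16794 - 446 = 16348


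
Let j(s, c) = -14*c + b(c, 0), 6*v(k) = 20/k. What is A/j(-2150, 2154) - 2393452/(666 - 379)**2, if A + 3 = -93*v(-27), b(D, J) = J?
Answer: -278399457475/9580832604 ≈ -29.058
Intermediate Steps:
v(k) = 10/(3*k) (v(k) = (20/k)/6 = 10/(3*k))
j(s, c) = -14*c (j(s, c) = -14*c + 0 = -14*c)
A = 229/27 (A = -3 - 310/(-27) = -3 - 310*(-1)/27 = -3 - 93*(-10/81) = -3 + 310/27 = 229/27 ≈ 8.4815)
A/j(-2150, 2154) - 2393452/(666 - 379)**2 = 229/(27*((-14*2154))) - 2393452/(666 - 379)**2 = (229/27)/(-30156) - 2393452/(287**2) = (229/27)*(-1/30156) - 2393452/82369 = -229/814212 - 2393452*1/82369 = -229/814212 - 2393452/82369 = -278399457475/9580832604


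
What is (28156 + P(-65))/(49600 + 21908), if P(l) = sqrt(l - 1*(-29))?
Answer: 7039/17877 + I/11918 ≈ 0.39375 + 8.3907e-5*I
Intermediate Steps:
P(l) = sqrt(29 + l) (P(l) = sqrt(l + 29) = sqrt(29 + l))
(28156 + P(-65))/(49600 + 21908) = (28156 + sqrt(29 - 65))/(49600 + 21908) = (28156 + sqrt(-36))/71508 = (28156 + 6*I)*(1/71508) = 7039/17877 + I/11918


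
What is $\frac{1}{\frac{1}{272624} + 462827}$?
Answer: $\frac{272624}{126177748049} \approx 2.1606 \cdot 10^{-6}$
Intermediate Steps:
$\frac{1}{\frac{1}{272624} + 462827} = \frac{1}{\frac{126177748049}{272624}} = \frac{272624}{126177748049}$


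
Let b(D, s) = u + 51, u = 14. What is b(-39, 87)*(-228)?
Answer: -14820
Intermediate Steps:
b(D, s) = 65 (b(D, s) = 14 + 51 = 65)
b(-39, 87)*(-228) = 65*(-228) = -14820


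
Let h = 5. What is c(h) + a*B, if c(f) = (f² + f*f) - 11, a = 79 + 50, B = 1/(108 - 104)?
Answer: 285/4 ≈ 71.250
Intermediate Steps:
B = ¼ (B = 1/4 = ¼ ≈ 0.25000)
a = 129
c(f) = -11 + 2*f² (c(f) = (f² + f²) - 11 = 2*f² - 11 = -11 + 2*f²)
c(h) + a*B = (-11 + 2*5²) + 129*(¼) = (-11 + 2*25) + 129/4 = (-11 + 50) + 129/4 = 39 + 129/4 = 285/4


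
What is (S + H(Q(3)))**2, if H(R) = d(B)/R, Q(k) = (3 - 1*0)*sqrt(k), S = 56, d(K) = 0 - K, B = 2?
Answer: 84676/27 - 224*sqrt(3)/9 ≈ 3093.0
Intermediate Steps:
d(K) = -K
Q(k) = 3*sqrt(k) (Q(k) = (3 + 0)*sqrt(k) = 3*sqrt(k))
H(R) = -2/R (H(R) = (-1*2)/R = -2/R)
(S + H(Q(3)))**2 = (56 - 2*sqrt(3)/9)**2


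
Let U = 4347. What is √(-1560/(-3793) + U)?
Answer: √62545549683/3793 ≈ 65.935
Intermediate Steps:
√(-1560/(-3793) + U) = √(-1560/(-3793) + 4347) = √(-1560*(-1/3793) + 4347) = √(1560/3793 + 4347) = √(16489731/3793) = √62545549683/3793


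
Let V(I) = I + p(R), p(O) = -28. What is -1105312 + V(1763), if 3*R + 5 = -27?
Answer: -1103577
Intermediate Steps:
R = -32/3 (R = -5/3 + (⅓)*(-27) = -5/3 - 9 = -32/3 ≈ -10.667)
V(I) = -28 + I (V(I) = I - 28 = -28 + I)
-1105312 + V(1763) = -1105312 + (-28 + 1763) = -1105312 + 1735 = -1103577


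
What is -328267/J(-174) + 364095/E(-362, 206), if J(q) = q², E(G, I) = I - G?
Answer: 2709221141/4299192 ≈ 630.17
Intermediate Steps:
-328267/J(-174) + 364095/E(-362, 206) = -328267/((-174)²) + 364095/(206 - 1*(-362)) = -328267/30276 + 364095/(206 + 362) = -328267*1/30276 + 364095/568 = -328267/30276 + 364095*(1/568) = -328267/30276 + 364095/568 = 2709221141/4299192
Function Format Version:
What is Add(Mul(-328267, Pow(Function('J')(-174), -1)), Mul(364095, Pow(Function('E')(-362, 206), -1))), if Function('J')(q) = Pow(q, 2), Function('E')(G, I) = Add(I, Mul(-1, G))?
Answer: Rational(2709221141, 4299192) ≈ 630.17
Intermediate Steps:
Add(Mul(-328267, Pow(Function('J')(-174), -1)), Mul(364095, Pow(Function('E')(-362, 206), -1))) = Add(Mul(-328267, Pow(Pow(-174, 2), -1)), Mul(364095, Pow(Add(206, Mul(-1, -362)), -1))) = Add(Mul(-328267, Pow(30276, -1)), Mul(364095, Pow(Add(206, 362), -1))) = Add(Mul(-328267, Rational(1, 30276)), Mul(364095, Pow(568, -1))) = Add(Rational(-328267, 30276), Mul(364095, Rational(1, 568))) = Add(Rational(-328267, 30276), Rational(364095, 568)) = Rational(2709221141, 4299192)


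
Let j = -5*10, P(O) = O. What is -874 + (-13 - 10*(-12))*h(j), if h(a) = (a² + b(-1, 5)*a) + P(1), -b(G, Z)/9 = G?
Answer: 218583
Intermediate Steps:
b(G, Z) = -9*G
j = -50
h(a) = 1 + a² + 9*a (h(a) = (a² + (-9*(-1))*a) + 1 = (a² + 9*a) + 1 = 1 + a² + 9*a)
-874 + (-13 - 10*(-12))*h(j) = -874 + (-13 - 10*(-12))*(1 + (-50)² + 9*(-50)) = -874 + (-13 + 120)*(1 + 2500 - 450) = -874 + 107*2051 = -874 + 219457 = 218583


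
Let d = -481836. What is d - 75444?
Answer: -557280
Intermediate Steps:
d - 75444 = -481836 - 75444 = -557280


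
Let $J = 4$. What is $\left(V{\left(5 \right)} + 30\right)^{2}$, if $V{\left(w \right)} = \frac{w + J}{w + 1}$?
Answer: $\frac{3969}{4} \approx 992.25$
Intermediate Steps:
$V{\left(w \right)} = \frac{4 + w}{1 + w}$ ($V{\left(w \right)} = \frac{w + 4}{w + 1} = \frac{4 + w}{1 + w}$)
$\left(V{\left(5 \right)} + 30\right)^{2} = \left(\frac{4 + 5}{1 + 5} + 30\right)^{2} = \left(\frac{1}{6} \cdot 9 + 30\right)^{2} = \left(\frac{3}{2} + 30\right)^{2} = \left(\frac{63}{2}\right)^{2} = \frac{3969}{4}$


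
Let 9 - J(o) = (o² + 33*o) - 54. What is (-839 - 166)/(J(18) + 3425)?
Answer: -201/514 ≈ -0.39105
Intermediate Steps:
J(o) = 63 - o² - 33*o (J(o) = 9 - ((o² + 33*o) - 54) = 9 - (-54 + o² + 33*o) = 9 + (54 - o² - 33*o) = 63 - o² - 33*o)
(-839 - 166)/(J(18) + 3425) = (-839 - 166)/((63 - 1*18² - 33*18) + 3425) = -1005/((63 - 1*324 - 594) + 3425) = -1005/((63 - 324 - 594) + 3425) = -1005/(-855 + 3425) = -1005/2570 = -1005*1/2570 = -201/514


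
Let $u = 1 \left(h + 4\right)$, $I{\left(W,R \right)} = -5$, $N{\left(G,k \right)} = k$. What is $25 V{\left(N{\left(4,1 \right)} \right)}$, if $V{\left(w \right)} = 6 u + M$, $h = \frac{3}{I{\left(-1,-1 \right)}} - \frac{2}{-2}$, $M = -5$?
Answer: $535$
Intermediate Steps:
$h = \frac{2}{5}$ ($h = \frac{3}{-5} - \frac{2}{-2} = 3 \left(- \frac{1}{5}\right) - -1 = - \frac{3}{5} + 1 = \frac{2}{5} \approx 0.4$)
$u = \frac{22}{5}$ ($u = 1 \left(\frac{2}{5} + 4\right) = 1 \cdot \frac{22}{5} = \frac{22}{5} \approx 4.4$)
$V{\left(w \right)} = \frac{107}{5}$ ($V{\left(w \right)} = 6 \cdot \frac{22}{5} - 5 = \frac{132}{5} - 5 = \frac{107}{5}$)
$25 V{\left(N{\left(4,1 \right)} \right)} = 25 \cdot \frac{107}{5} = 535$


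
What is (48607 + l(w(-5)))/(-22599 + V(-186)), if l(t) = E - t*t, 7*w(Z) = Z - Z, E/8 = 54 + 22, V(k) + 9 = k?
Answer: -16405/7598 ≈ -2.1591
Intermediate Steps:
V(k) = -9 + k
E = 608 (E = 8*(54 + 22) = 8*76 = 608)
w(Z) = 0 (w(Z) = (Z - Z)/7 = (⅐)*0 = 0)
l(t) = 608 - t² (l(t) = 608 - t*t = 608 - t²)
(48607 + l(w(-5)))/(-22599 + V(-186)) = (48607 + (608 - 1*0²))/(-22599 + (-9 - 186)) = (48607 + (608 - 1*0))/(-22599 - 195) = (48607 + (608 + 0))/(-22794) = (48607 + 608)*(-1/22794) = 49215*(-1/22794) = -16405/7598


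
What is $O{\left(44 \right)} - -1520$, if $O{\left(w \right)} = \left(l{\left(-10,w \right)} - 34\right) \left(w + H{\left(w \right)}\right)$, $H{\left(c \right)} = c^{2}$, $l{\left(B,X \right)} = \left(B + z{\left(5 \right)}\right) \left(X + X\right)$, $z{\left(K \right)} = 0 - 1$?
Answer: $-1982440$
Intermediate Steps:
$z{\left(K \right)} = -1$
$l{\left(B,X \right)} = 2 X \left(-1 + B\right)$ ($l{\left(B,X \right)} = \left(B - 1\right) \left(X + X\right) = \left(-1 + B\right) 2 X = 2 X \left(-1 + B\right)$)
$O{\left(w \right)} = \left(-34 - 22 w\right) \left(w + w^{2}\right)$ ($O{\left(w \right)} = \left(2 w \left(-1 - 10\right) - 34\right) \left(w + w^{2}\right) = \left(2 w \left(-11\right) - 34\right) \left(w + w^{2}\right) = \left(- 22 w - 34\right) \left(w + w^{2}\right) = \left(-34 - 22 w\right) \left(w + w^{2}\right)$)
$O{\left(44 \right)} - -1520 = 2 \cdot 44 \left(-17 - 1232 - 11 \cdot 44^{2}\right) - -1520 = 2 \cdot 44 \left(-17 - 1232 - 21296\right) + 1520 = 2 \cdot 44 \left(-22545\right) + 1520 = -1983960 + 1520 = -1982440$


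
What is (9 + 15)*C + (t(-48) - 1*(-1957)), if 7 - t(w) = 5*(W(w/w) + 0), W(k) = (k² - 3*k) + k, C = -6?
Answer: 1825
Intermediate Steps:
W(k) = k² - 2*k
t(w) = 12 (t(w) = 7 - 5*((w/w)*(-2 + w/w) + 0) = 7 - 5*(1*(-2 + 1) + 0) = 7 - 5*(1*(-1) + 0) = 7 - 5*(-1 + 0) = 7 - 5*(-1) = 7 - 1*(-5) = 7 + 5 = 12)
(9 + 15)*C + (t(-48) - 1*(-1957)) = (9 + 15)*(-6) + (12 - 1*(-1957)) = 24*(-6) + (12 + 1957) = -144 + 1969 = 1825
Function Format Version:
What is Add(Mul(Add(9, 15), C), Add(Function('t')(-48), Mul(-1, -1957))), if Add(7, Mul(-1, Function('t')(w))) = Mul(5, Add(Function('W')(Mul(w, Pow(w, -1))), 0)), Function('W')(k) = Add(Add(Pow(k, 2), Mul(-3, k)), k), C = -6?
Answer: 1825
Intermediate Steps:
Function('W')(k) = Add(Pow(k, 2), Mul(-2, k))
Function('t')(w) = 12 (Function('t')(w) = Add(7, Mul(-1, Mul(5, Add(Mul(Mul(w, Pow(w, -1)), Add(-2, Mul(w, Pow(w, -1)))), 0)))) = Add(7, Mul(-1, Mul(5, Add(Mul(1, Add(-2, 1)), 0)))) = Add(7, Mul(-1, Mul(5, Add(Mul(1, -1), 0)))) = Add(7, Mul(-1, Mul(5, Add(-1, 0)))) = Add(7, Mul(-1, Mul(5, -1))) = Add(7, Mul(-1, -5)) = Add(7, 5) = 12)
Add(Mul(Add(9, 15), C), Add(Function('t')(-48), Mul(-1, -1957))) = Add(Mul(Add(9, 15), -6), Add(12, Mul(-1, -1957))) = Add(Mul(24, -6), Add(12, 1957)) = Add(-144, 1969) = 1825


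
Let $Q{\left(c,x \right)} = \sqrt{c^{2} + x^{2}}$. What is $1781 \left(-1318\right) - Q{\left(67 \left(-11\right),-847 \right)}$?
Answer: $-2347358 - 11 \sqrt{10418} \approx -2.3485 \cdot 10^{6}$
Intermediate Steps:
$1781 \left(-1318\right) - Q{\left(67 \left(-11\right),-847 \right)} = 1781 \left(-1318\right) - \sqrt{\left(67 \left(-11\right)\right)^{2} + \left(-847\right)^{2}} = -2347358 - \sqrt{\left(-737\right)^{2} + 717409} = -2347358 - \sqrt{543169 + 717409} = -2347358 - \sqrt{1260578} = -2347358 - 11 \sqrt{10418}$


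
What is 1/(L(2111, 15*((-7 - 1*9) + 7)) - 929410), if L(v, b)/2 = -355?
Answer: -1/930120 ≈ -1.0751e-6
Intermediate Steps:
L(v, b) = -710 (L(v, b) = 2*(-355) = -710)
1/(L(2111, 15*((-7 - 1*9) + 7)) - 929410) = 1/(-710 - 929410) = 1/(-930120) = -1/930120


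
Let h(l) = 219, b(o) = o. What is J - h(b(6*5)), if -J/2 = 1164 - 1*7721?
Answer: 12895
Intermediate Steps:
J = 13114 (J = -2*(1164 - 1*7721) = -2*(1164 - 7721) = -2*(-6557) = 13114)
J - h(b(6*5)) = 13114 - 1*219 = 13114 - 219 = 12895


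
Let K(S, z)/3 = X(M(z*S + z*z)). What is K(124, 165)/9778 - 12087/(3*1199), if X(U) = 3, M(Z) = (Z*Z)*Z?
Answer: -39384771/11723822 ≈ -3.3594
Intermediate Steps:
M(Z) = Z³ (M(Z) = Z²*Z = Z³)
K(S, z) = 9 (K(S, z) = 3*3 = 9)
K(124, 165)/9778 - 12087/(3*1199) = 9/9778 - 12087/(3*1199) = 9*(1/9778) - 12087/3597 = 9/9778 - 12087*1/3597 = 9/9778 - 4029/1199 = -39384771/11723822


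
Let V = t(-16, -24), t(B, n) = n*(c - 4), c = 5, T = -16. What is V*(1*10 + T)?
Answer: 144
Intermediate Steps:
t(B, n) = n (t(B, n) = n*(5 - 4) = n*1 = n)
V = -24
V*(1*10 + T) = -24*(1*10 - 16) = -24*(10 - 16) = -24*(-6) = 144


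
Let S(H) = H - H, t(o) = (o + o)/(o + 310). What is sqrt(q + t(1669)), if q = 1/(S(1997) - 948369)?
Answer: sqrt(5941369383823835493)/1876822251 ≈ 1.2987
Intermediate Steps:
t(o) = 2*o/(310 + o) (t(o) = (2*o)/(310 + o) = 2*o/(310 + o))
S(H) = 0
q = -1/948369 (q = 1/(0 - 948369) = 1/(-948369) = -1/948369 ≈ -1.0544e-6)
sqrt(q + t(1669)) = sqrt(-1/948369 + 2*1669/(310 + 1669)) = sqrt(-1/948369 + 2*1669/1979) = sqrt(-1/948369 + 2*1669*(1/1979)) = sqrt(-1/948369 + 3338/1979) = sqrt(3165653743/1876822251) = sqrt(5941369383823835493)/1876822251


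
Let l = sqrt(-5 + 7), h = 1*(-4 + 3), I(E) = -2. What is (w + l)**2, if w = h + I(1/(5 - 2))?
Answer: (3 - sqrt(2))**2 ≈ 2.5147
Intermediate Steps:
h = -1 (h = 1*(-1) = -1)
w = -3 (w = -1 - 2 = -3)
l = sqrt(2) ≈ 1.4142
(w + l)**2 = (-3 + sqrt(2))**2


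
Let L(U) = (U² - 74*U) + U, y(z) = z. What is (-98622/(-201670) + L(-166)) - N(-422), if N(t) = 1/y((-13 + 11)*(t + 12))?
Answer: 656094624397/16536940 ≈ 39675.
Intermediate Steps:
N(t) = 1/(-24 - 2*t) (N(t) = 1/((-13 + 11)*(t + 12)) = 1/(-2*(12 + t)) = 1/(-24 - 2*t))
L(U) = U² - 73*U
(-98622/(-201670) + L(-166)) - N(-422) = (-98622/(-201670) - 166*(-73 - 166)) - (-1)/(24 + 2*(-422)) = (-98622*(-1/201670) - 166*(-239)) - (-1)/(24 - 844) = (49311/100835 + 39674) - (-1)/(-820) = 4000577101/100835 - (-1)*(-1)/820 = 4000577101/100835 - 1*1/820 = 4000577101/100835 - 1/820 = 656094624397/16536940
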